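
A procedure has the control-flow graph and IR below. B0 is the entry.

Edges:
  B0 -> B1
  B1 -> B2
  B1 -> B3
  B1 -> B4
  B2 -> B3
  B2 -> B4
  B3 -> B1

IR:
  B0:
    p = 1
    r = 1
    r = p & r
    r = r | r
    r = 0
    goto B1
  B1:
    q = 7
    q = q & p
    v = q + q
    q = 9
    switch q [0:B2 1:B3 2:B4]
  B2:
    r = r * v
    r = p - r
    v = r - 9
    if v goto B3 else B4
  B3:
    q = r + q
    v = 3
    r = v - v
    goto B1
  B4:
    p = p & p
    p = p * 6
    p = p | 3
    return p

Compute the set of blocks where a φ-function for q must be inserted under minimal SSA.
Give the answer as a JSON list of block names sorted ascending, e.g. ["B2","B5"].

idom tree: B1←B0 B2←B1 B3←B1 B4←B1
Dom∩ at merges:
  B1: preds {B0,B3}: {B0} ∩ {B0,B1,B3} = {B0}; idom=B0
  B3: preds {B1,B2}: {B0,B1} ∩ {B0,B1,B2} = {B0,B1}; idom=B1
  B4: preds {B1,B2}: {B0,B1} ∩ {B0,B1,B2} = {B0,B1}; idom=B1

DF walk-up:
  join B1 pred B0: · stop@B0
  join B1 pred B3: B3→B1 stop@B0
  join B3 pred B1: · stop@B1
  join B3 pred B2: B2 stop@B1
  join B4 pred B1: · stop@B1
  join B4 pred B2: B2 stop@B1
  B0 → ∅
  B1 → {B1}
  B2 → {B3,B4}
  B3 → {B1}
  B4 → ∅

φ for q: defs {B1,B3}
  DF⁺ = {B1}

Answer: ["B1"]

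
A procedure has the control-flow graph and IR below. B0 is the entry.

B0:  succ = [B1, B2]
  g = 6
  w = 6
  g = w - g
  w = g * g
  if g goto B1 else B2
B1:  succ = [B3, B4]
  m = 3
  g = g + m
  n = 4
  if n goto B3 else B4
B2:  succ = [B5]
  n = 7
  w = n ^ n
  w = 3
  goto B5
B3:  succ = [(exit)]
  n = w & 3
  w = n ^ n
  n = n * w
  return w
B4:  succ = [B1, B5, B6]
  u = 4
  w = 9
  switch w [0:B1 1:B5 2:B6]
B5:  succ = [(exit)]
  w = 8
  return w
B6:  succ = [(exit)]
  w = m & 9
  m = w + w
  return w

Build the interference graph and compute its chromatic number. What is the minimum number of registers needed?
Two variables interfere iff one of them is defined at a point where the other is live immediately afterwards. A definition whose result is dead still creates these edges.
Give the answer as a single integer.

Answer: 4

Working:
Per-block:
  B0: {g,w} / ∅
  B1: {g,m,n} / {g}
  B2: {n,w} / ∅
  B3: {n,w} / {w}
  B4: {u,w} / ∅
  B5: {w} / ∅
  B6: {m,w} / {m}

Backward fixpoint:
  B0: in=∅ out={g,w}
  B1: in={g,w} out={g,m,w}
  B2: in=∅ out=∅
  B3: in={w} out=∅
  B4: in={g,m} out={g,m,w}
  B5: in=∅ out=∅
  B6: in={m} out=∅

Conflict graph:
  g — {m,n,u,w}
  m — {g,n,u,w}
  n — {g,m,w}
  u — {g,m}
  w — {g,m,n}

Chromatic number:
  {g,m,n,w} pairwise interfere (4-clique) ⇒ χ ≥ 4
  4-colouring: R0={g}  R1={m}  R2={n,u}  R3={w}
  χ = 4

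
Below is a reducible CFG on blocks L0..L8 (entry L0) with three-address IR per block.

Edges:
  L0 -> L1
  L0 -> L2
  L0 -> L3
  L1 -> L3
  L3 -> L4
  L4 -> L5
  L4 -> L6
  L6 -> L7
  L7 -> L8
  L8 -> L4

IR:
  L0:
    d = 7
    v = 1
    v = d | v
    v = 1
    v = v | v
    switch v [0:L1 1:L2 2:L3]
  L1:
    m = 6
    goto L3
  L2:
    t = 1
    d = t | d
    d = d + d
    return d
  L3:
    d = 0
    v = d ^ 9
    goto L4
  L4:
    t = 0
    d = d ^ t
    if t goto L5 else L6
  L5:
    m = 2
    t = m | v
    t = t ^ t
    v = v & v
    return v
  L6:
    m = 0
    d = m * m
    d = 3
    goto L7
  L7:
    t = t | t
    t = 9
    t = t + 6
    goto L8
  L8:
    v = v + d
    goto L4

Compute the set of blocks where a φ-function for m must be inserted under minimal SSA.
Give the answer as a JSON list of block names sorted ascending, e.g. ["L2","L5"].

Answer: ["L3", "L4"]

Derivation:
idom tree: L1←L0 L2←L0 L3←L0 L4←L3 L5←L4 L6←L4 L7←L6 L8←L7
Join-block Dom:
  L3: preds {L0,L1}: {L0} ∩ {L0,L1} = {L0}; idom=L0
  L4: preds {L3,L8}: {L0,L3} ∩ {L0,L3,L4,L6,L7,L8} = {L0,L3}; idom=L3

Frontier:
  L3←L0: walk · to L0
  L3←L1: walk L1 to L0
  L4←L3: walk · to L3
  L4←L8: walk L8→L7→L6→L4 to L3
  DF(L0)=∅
  DF(L1)={L3}
  DF(L2)=∅
  DF(L3)=∅
  DF(L4)={L4}
  DF(L5)=∅
  DF(L6)={L4}
  DF(L7)={L4}
  DF(L8)={L4}

φ for m: defs {L1,L5,L6}
  DF⁺ = {L3,L4}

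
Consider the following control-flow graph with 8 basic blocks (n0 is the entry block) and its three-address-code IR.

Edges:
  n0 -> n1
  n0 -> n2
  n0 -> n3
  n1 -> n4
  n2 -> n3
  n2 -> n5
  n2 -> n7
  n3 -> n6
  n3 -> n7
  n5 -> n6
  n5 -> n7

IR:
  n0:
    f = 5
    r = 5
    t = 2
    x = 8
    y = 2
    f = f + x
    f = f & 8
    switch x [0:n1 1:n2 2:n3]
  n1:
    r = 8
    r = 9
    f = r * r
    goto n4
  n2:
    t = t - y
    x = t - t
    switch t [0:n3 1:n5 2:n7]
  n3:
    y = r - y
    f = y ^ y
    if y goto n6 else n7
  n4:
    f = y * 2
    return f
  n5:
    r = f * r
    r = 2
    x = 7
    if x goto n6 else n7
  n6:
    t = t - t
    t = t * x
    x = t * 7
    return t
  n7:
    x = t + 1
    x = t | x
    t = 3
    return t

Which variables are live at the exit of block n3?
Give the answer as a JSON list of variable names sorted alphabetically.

Block summaries:
  n0: def={f,r,t,x,y} ue=∅
  n1: def={f,r} ue=∅
  n2: def={t,x} ue={t,y}
  n3: def={f,y} ue={r,y}
  n4: def={f} ue={y}
  n5: def={r,x} ue={f,r}
  n6: def={t,x} ue={t,x}
  n7: def={t,x} ue={t}

Live sets:
  n0 li=∅ lo={f,r,t,x,y}
  n1 li={y} lo={y}
  n2 li={f,r,t,y} lo={f,r,t,x,y}
  n3 li={r,t,x,y} lo={t,x}
  n4 li={y} lo=∅
  n5 li={f,r,t} lo={t,x}
  n6 li={t,x} lo=∅
  n7 li={t} lo=∅

live-out(n3) = ["t", "x"]

Answer: ["t", "x"]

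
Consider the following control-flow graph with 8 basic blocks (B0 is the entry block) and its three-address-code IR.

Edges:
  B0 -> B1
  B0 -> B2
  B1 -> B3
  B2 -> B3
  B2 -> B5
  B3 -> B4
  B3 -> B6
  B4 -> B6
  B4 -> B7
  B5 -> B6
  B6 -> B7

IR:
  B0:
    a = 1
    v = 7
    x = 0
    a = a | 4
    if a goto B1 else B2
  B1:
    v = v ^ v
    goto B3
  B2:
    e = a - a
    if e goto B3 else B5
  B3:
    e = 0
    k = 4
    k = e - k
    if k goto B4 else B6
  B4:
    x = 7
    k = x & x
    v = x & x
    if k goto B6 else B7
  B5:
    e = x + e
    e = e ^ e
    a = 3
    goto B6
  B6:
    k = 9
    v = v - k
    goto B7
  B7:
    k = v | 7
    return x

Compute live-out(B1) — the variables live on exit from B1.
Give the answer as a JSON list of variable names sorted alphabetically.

def/use:
  B0 def {a,v,x} use ∅
  B1 def {v} use {v}
  B2 def {e} use {a}
  B3 def {e,k} use ∅
  B4 def {k,v,x} use ∅
  B5 def {a,e} use {e,x}
  B6 def {k,v} use {v}
  B7 def {k} use {v,x}

Liveness:
  B0: in=∅ out={a,v,x}
  B1: in={v,x} out={v,x}
  B2: in={a,v,x} out={e,v,x}
  B3: in={v,x} out={v,x}
  B4: in=∅ out={v,x}
  B5: in={e,v,x} out={v,x}
  B6: in={v,x} out={v,x}
  B7: in={v,x} out=∅

live-out(B1) = ["v", "x"]

Answer: ["v", "x"]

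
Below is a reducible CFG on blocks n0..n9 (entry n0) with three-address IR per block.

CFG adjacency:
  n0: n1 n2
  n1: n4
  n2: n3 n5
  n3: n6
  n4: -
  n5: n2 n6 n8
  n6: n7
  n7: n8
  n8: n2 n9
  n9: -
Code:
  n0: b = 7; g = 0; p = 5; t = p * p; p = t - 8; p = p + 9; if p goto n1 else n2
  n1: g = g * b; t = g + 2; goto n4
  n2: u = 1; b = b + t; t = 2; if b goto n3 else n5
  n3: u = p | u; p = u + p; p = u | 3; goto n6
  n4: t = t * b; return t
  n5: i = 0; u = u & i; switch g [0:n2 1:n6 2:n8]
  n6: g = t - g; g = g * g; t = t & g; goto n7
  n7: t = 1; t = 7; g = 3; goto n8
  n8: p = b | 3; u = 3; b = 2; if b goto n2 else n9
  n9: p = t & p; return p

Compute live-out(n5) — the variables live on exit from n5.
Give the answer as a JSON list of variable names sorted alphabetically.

Answer: ["b", "g", "p", "t"]

Analysis:
Per-block:
  n0: {b,g,p,t} / ∅
  n1: {g,t} / {b,g}
  n2: {b,t,u} / {b,t}
  n3: {p,u} / {p,u}
  n4: {t} / {b,t}
  n5: {i,u} / {g,u}
  n6: {g,t} / {g,t}
  n7: {g,t} / ∅
  n8: {b,p,u} / {b}
  n9: {p} / {p,t}

Liveness:
  n0 li=∅ lo={b,g,p,t}
  n1 li={b,g} lo={b,t}
  n2 li={b,g,p,t} lo={b,g,p,t,u}
  n3 li={b,g,p,t,u} lo={b,g,t}
  n4 li={b,t} lo=∅
  n5 li={b,g,p,t,u} lo={b,g,p,t}
  n6 li={b,g,t} lo={b}
  n7 li={b} lo={b,g,t}
  n8 li={b,g,t} lo={b,g,p,t}
  n9 li={p,t} lo=∅

live-out(n5) = ["b", "g", "p", "t"]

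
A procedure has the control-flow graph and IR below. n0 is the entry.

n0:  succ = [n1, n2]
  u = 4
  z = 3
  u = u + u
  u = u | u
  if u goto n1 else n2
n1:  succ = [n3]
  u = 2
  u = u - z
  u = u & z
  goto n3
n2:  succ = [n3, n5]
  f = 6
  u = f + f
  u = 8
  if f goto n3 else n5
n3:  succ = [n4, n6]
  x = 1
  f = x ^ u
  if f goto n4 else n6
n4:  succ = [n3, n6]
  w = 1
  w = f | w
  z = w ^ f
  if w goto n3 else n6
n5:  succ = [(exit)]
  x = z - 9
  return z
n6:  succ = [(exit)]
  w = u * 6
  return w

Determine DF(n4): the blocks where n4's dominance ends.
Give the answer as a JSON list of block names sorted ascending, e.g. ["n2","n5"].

idom tree: n1←n0 n2←n0 n3←n0 n4←n3 n5←n2 n6←n3
Dom∩ at merges:
  n3: preds {n1,n2,n4}: {n0,n1} ∩ {n0,n2} ∩ {n0,n3,n4} = {n0}; idom=n0
  n6: preds {n3,n4}: {n0,n3} ∩ {n0,n3,n4} = {n0,n3}; idom=n3

DF derivation:
  join n3 pred n1: n1 stop@n0
  join n3 pred n2: n2 stop@n0
  join n3 pred n4: n4→n3 stop@n0
  join n6 pred n3: · stop@n3
  join n6 pred n4: n4 stop@n3
  n0: DF=∅
  n1: DF={n3}
  n2: DF={n3}
  n3: DF={n3}
  n4: DF={n3,n6}
  n5: DF=∅
  n6: DF=∅

DF(n4) = ["n3", "n6"]

Answer: ["n3", "n6"]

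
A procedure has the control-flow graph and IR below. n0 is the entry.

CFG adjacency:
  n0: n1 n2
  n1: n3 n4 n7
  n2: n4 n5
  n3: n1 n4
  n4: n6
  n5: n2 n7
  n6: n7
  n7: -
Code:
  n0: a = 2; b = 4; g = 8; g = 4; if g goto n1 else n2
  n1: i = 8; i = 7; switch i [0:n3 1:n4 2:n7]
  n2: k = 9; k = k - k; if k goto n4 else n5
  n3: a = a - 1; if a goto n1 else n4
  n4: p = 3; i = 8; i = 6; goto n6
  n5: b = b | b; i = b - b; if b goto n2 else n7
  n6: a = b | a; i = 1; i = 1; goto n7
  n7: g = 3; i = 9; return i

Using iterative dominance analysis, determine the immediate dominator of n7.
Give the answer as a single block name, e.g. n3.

idom tree: n1←n0 n2←n0 n3←n1 n4←n0 n5←n2 n6←n4 n7←n0
Dom at joins:
  n1: preds {n0,n3}: {n0} ∩ {n0,n1,n3} = {n0}; idom=n0
  n2: preds {n0,n5}: {n0} ∩ {n0,n2,n5} = {n0}; idom=n0
  n4: preds {n1,n2,n3}: {n0,n1} ∩ {n0,n2} ∩ {n0,n1,n3} = {n0}; idom=n0
  n7: preds {n1,n5,n6}: {n0,n1} ∩ {n0,n2,n5} ∩ {n0,n4,n6} = {n0}; idom=n0

idom(n7) = n0

Answer: n0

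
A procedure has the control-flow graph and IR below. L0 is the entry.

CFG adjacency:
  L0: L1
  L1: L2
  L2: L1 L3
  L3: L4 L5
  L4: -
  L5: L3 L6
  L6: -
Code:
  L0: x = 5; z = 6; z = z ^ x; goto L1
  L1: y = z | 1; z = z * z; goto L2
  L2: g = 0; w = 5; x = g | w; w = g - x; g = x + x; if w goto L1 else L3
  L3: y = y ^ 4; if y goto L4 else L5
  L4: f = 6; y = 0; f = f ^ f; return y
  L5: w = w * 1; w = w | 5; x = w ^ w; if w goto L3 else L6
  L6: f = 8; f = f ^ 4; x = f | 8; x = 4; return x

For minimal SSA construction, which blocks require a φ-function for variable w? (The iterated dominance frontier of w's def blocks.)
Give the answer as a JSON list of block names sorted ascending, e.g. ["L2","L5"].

idom tree: L1←L0 L2←L1 L3←L2 L4←L3 L5←L3 L6←L5
Join-block Dom:
  L1: preds {L0,L2}: {L0} ∩ {L0,L1,L2} = {L0}; idom=L0
  L3: preds {L2,L5}: {L0,L1,L2} ∩ {L0,L1,L2,L3,L5} = {L0,L1,L2}; idom=L2

Frontier:
  join L1 pred L0: · stop@L0
  join L1 pred L2: L2→L1 stop@L0
  join L3 pred L2: · stop@L2
  join L3 pred L5: L5→L3 stop@L2
  L0 → ∅
  L1 → {L1}
  L2 → {L1}
  L3 → {L3}
  L4 → ∅
  L5 → {L3}
  L6 → ∅

φ for w: defs {L2,L5}
  DF⁺ = {L1,L3}

Answer: ["L1", "L3"]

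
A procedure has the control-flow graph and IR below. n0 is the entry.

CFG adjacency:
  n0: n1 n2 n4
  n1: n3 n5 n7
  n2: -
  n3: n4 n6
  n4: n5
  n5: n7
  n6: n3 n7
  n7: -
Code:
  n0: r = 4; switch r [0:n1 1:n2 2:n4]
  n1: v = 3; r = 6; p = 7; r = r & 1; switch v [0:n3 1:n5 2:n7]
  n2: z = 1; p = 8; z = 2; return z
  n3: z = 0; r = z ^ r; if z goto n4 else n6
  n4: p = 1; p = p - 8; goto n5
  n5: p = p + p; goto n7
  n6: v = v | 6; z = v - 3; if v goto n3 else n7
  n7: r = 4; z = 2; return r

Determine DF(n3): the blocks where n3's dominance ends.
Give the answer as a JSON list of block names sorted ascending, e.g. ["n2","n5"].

idom tree: n1←n0 n2←n0 n3←n1 n4←n0 n5←n0 n6←n3 n7←n0
Dom at joins:
  n3: preds {n1,n6}: {n0,n1} ∩ {n0,n1,n3,n6} = {n0,n1}; idom=n1
  n4: preds {n0,n3}: {n0} ∩ {n0,n1,n3} = {n0}; idom=n0
  n5: preds {n1,n4}: {n0,n1} ∩ {n0,n4} = {n0}; idom=n0
  n7: preds {n1,n5,n6}: {n0,n1} ∩ {n0,n5} ∩ {n0,n1,n3,n6} = {n0}; idom=n0

DF derivation:
  n3←n1: walk · to n1
  n3←n6: walk n6→n3 to n1
  n4←n0: walk · to n0
  n4←n3: walk n3→n1 to n0
  n5←n1: walk n1 to n0
  n5←n4: walk n4 to n0
  n7←n1: walk n1 to n0
  n7←n5: walk n5 to n0
  n7←n6: walk n6→n3→n1 to n0
  DF(n0)=∅
  DF(n1)={n4,n5,n7}
  DF(n2)=∅
  DF(n3)={n3,n4,n7}
  DF(n4)={n5}
  DF(n5)={n7}
  DF(n6)={n3,n7}
  DF(n7)=∅

DF(n3) = ["n3", "n4", "n7"]

Answer: ["n3", "n4", "n7"]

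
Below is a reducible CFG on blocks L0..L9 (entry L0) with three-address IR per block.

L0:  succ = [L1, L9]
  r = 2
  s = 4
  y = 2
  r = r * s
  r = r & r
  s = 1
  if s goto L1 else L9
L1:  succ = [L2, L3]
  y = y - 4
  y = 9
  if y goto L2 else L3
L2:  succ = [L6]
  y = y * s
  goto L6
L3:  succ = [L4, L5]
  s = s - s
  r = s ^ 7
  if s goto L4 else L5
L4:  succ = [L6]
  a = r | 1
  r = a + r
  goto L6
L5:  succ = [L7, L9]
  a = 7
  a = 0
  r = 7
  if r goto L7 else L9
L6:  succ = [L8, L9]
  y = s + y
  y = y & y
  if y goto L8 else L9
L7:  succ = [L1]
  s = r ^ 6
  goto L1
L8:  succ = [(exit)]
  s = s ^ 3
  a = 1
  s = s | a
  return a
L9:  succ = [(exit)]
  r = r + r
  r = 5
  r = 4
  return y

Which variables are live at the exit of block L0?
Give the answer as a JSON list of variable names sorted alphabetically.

Answer: ["r", "s", "y"]

Analysis:
Block summaries:
  L0: {r,s,y} / ∅
  L1: {y} / {y}
  L2: {y} / {s,y}
  L3: {r,s} / {s}
  L4: {a,r} / {r}
  L5: {a,r} / ∅
  L6: {y} / {s,y}
  L7: {s} / {r}
  L8: {a,s} / {s}
  L9: {r} / {r,y}

Liveness:
  live L0: ∅→{r,s,y}
  live L1: {r,s,y}→{r,s,y}
  live L2: {r,s,y}→{r,s,y}
  live L3: {s,y}→{r,s,y}
  live L4: {r,s,y}→{r,s,y}
  live L5: {y}→{r,y}
  live L6: {r,s,y}→{r,s,y}
  live L7: {r,y}→{r,s,y}
  live L8: {s}→∅
  live L9: {r,y}→∅

live-out(L0) = ["r", "s", "y"]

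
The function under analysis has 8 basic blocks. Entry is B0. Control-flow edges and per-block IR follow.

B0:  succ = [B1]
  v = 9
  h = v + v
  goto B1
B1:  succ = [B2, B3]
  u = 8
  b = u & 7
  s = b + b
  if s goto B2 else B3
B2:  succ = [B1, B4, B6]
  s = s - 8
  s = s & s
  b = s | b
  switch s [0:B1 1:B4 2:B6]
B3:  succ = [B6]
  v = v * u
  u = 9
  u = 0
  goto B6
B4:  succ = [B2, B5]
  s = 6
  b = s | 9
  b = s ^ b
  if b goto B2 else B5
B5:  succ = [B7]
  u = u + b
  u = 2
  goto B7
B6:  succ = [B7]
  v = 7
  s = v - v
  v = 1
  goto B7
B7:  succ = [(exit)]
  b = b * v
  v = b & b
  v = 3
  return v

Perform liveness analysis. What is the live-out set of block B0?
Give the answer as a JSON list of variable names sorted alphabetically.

Block summaries:
  B0: {h,v} / ∅
  B1: {b,s,u} / ∅
  B2: {b,s} / {b,s}
  B3: {u,v} / {u,v}
  B4: {b,s} / ∅
  B5: {u} / {b,u}
  B6: {s,v} / ∅
  B7: {b,v} / {b,v}

Backward fixpoint:
  live B0: ∅→{v}
  live B1: {v}→{b,s,u,v}
  live B2: {b,s,u,v}→{b,u,v}
  live B3: {b,u,v}→{b}
  live B4: {u,v}→{b,s,u,v}
  live B5: {b,u,v}→{b,v}
  live B6: {b}→{b,v}
  live B7: {b,v}→∅

live-out(B0) = ["v"]

Answer: ["v"]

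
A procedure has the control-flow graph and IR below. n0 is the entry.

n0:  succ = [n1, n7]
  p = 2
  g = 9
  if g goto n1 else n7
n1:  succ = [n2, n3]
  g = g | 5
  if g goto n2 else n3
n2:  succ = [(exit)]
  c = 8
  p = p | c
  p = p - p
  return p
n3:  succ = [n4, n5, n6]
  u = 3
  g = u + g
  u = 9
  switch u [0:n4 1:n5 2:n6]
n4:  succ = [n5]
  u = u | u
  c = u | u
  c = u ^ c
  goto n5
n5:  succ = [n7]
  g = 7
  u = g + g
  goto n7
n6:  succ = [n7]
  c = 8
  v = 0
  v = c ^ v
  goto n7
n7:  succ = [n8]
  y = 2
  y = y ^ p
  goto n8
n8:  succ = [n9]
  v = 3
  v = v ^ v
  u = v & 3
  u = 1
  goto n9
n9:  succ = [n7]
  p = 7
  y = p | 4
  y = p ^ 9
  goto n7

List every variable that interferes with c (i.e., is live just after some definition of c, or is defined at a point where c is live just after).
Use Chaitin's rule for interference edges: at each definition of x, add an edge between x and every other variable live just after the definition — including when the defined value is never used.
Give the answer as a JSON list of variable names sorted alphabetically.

Per-block:
  n0 def {g,p} use ∅
  n1 def {g} use {g}
  n2 def {c,p} use {p}
  n3 def {g,u} use {g}
  n4 def {c,u} use {u}
  n5 def {g,u} use ∅
  n6 def {c,v} use ∅
  n7 def {y} use {p}
  n8 def {u,v} use ∅
  n9 def {p,y} use ∅

Liveness:
  live n0: ∅→{g,p}
  live n1: {g,p}→{g,p}
  live n2: {p}→∅
  live n3: {g,p}→{p,u}
  live n4: {p,u}→{p}
  live n5: {p}→{p}
  live n6: {p}→{p}
  live n7: {p}→∅
  live n8: ∅→∅
  live n9: ∅→{p}

Conflict graph:
  c↔{p,u,v}
  g↔{p,u}
  p↔{c,g,u,v,y}
  u↔{c,g,p}
  v↔{c,p}
  y↔{p}

N(c) = ["p", "u", "v"]

Answer: ["p", "u", "v"]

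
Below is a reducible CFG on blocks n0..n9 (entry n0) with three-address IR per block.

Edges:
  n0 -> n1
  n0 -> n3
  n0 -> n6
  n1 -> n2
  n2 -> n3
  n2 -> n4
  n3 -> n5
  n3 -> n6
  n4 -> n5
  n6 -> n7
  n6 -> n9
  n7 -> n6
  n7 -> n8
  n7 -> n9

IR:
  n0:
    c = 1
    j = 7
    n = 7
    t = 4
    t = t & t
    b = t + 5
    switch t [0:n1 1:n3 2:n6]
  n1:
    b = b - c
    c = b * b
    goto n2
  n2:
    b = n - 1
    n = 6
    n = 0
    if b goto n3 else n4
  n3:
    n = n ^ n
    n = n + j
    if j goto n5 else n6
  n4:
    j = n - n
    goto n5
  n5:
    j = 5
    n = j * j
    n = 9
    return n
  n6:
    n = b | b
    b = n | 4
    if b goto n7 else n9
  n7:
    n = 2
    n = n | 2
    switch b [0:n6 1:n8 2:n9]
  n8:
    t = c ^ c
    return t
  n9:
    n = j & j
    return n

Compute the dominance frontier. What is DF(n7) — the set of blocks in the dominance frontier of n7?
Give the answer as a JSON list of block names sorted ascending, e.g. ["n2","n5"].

Answer: ["n6", "n9"]

Working:
idom tree: n1←n0 n2←n1 n3←n0 n4←n2 n5←n0 n6←n0 n7←n6 n8←n7 n9←n6
Dom at joins:
  n3: preds {n0,n2}: {n0} ∩ {n0,n1,n2} = {n0}; idom=n0
  n5: preds {n3,n4}: {n0,n3} ∩ {n0,n1,n2,n4} = {n0}; idom=n0
  n6: preds {n0,n3,n7}: {n0} ∩ {n0,n3} ∩ {n0,n6,n7} = {n0}; idom=n0
  n9: preds {n6,n7}: {n0,n6} ∩ {n0,n6,n7} = {n0,n6}; idom=n6

DF walk-up:
  n3←n0: walk · to n0
  n3←n2: walk n2→n1 to n0
  n5←n3: walk n3 to n0
  n5←n4: walk n4→n2→n1 to n0
  n6←n0: walk · to n0
  n6←n3: walk n3 to n0
  n6←n7: walk n7→n6 to n0
  n9←n6: walk · to n6
  n9←n7: walk n7 to n6
  n0 → ∅
  n1 → {n3,n5}
  n2 → {n3,n5}
  n3 → {n5,n6}
  n4 → {n5}
  n5 → ∅
  n6 → {n6}
  n7 → {n6,n9}
  n8 → ∅
  n9 → ∅

DF(n7) = ["n6", "n9"]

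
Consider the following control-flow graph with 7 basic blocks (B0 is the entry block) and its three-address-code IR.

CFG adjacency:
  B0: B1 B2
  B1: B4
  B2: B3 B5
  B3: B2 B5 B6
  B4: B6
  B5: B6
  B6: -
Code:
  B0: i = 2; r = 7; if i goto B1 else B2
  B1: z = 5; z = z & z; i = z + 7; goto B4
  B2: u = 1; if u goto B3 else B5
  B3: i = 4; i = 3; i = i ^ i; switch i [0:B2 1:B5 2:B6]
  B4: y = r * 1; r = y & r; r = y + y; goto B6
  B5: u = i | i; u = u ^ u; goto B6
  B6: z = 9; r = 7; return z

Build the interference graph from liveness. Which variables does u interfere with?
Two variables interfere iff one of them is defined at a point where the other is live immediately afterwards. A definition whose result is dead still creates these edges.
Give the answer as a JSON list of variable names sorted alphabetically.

Block summaries:
  B0: def={i,r} ue=∅
  B1: def={i,z} ue=∅
  B2: def={u} ue=∅
  B3: def={i} ue=∅
  B4: def={r,y} ue={r}
  B5: def={u} ue={i}
  B6: def={r,z} ue=∅

Liveness:
  live B0: ∅→{i,r}
  live B1: {r}→{r}
  live B2: {i}→{i}
  live B3: ∅→{i}
  live B4: {r}→∅
  live B5: {i}→∅
  live B6: ∅→∅

Interference:
  i — {r,u}
  r — {i,y,z}
  u — {i}
  y — {r}
  z — {r}

N(u) = ["i"]

Answer: ["i"]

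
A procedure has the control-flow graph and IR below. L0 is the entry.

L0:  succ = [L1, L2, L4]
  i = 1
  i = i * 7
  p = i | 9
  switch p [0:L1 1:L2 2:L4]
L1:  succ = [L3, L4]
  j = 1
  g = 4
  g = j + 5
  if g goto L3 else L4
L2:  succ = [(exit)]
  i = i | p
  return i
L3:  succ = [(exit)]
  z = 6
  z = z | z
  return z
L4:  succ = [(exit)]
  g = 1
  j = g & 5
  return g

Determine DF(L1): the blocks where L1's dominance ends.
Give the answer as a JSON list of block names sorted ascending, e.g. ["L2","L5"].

Answer: ["L4"]

Working:
idom tree: L1←L0 L2←L0 L3←L1 L4←L0
Dom∩ at merges:
  L4: preds {L0,L1}: {L0} ∩ {L0,L1} = {L0}; idom=L0

DF walk-up:
  L4←L0: walk · to L0
  L4←L1: walk L1 to L0
  DF(L0)=∅
  DF(L1)={L4}
  DF(L2)=∅
  DF(L3)=∅
  DF(L4)=∅

DF(L1) = ["L4"]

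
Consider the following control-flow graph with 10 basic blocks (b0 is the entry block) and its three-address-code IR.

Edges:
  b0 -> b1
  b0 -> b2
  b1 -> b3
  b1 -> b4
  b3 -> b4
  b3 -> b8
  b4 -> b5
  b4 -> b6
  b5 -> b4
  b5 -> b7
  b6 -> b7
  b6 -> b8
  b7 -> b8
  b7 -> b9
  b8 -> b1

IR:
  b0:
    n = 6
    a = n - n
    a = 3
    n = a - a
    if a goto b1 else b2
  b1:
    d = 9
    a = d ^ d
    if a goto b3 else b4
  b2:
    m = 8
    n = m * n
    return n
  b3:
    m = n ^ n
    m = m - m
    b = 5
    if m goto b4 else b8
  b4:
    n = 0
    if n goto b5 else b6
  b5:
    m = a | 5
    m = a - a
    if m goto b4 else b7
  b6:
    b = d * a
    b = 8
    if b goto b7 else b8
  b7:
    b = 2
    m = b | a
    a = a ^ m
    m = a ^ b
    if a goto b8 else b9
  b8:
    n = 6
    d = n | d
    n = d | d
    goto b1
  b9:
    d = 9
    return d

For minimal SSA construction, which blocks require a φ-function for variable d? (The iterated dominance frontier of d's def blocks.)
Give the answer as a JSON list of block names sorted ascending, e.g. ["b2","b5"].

Answer: ["b1"]

Working:
idom tree: b1←b0 b2←b0 b3←b1 b4←b1 b5←b4 b6←b4 b7←b4 b8←b1 b9←b7
Dom at joins:
  b1: preds {b0,b8}: {b0} ∩ {b0,b1,b8} = {b0}; idom=b0
  b4: preds {b1,b3,b5}: {b0,b1} ∩ {b0,b1,b3} ∩ {b0,b1,b4,b5} = {b0,b1}; idom=b1
  b7: preds {b5,b6}: {b0,b1,b4,b5} ∩ {b0,b1,b4,b6} = {b0,b1,b4}; idom=b4
  b8: preds {b3,b6,b7}: {b0,b1,b3} ∩ {b0,b1,b4,b6} ∩ {b0,b1,b4,b7} = {b0,b1}; idom=b1

DF walk-up:
  join b1 pred b0: · stop@b0
  join b1 pred b8: b8→b1 stop@b0
  join b4 pred b1: · stop@b1
  join b4 pred b3: b3 stop@b1
  join b4 pred b5: b5→b4 stop@b1
  join b7 pred b5: b5 stop@b4
  join b7 pred b6: b6 stop@b4
  join b8 pred b3: b3 stop@b1
  join b8 pred b6: b6→b4 stop@b1
  join b8 pred b7: b7→b4 stop@b1
  b0: DF=∅
  b1: DF={b1}
  b2: DF=∅
  b3: DF={b4,b8}
  b4: DF={b4,b8}
  b5: DF={b4,b7}
  b6: DF={b7,b8}
  b7: DF={b8}
  b8: DF={b1}
  b9: DF=∅

φ for d: defs {b1,b8,b9}
  DF⁺ = {b1}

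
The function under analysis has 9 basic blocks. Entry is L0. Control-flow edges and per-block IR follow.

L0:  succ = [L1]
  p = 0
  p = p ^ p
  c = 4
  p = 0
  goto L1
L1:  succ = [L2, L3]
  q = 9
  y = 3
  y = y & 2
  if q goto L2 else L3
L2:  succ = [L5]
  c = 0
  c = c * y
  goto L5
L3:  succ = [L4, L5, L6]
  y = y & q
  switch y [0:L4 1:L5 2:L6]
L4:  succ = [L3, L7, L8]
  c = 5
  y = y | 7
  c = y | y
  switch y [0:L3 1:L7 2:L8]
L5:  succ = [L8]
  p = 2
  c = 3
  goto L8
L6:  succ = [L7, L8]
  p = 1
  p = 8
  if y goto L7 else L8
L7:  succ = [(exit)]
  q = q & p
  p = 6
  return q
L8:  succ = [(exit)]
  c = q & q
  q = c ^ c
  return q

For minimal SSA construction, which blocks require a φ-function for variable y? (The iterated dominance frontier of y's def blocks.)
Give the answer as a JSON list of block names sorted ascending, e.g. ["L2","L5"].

Answer: ["L3", "L5", "L7", "L8"]

Working:
idom tree: L1←L0 L2←L1 L3←L1 L4←L3 L5←L1 L6←L3 L7←L3 L8←L1
Dom∩ at merges:
  L3: preds {L1,L4}: {L0,L1} ∩ {L0,L1,L3,L4} = {L0,L1}; idom=L1
  L5: preds {L2,L3}: {L0,L1,L2} ∩ {L0,L1,L3} = {L0,L1}; idom=L1
  L7: preds {L4,L6}: {L0,L1,L3,L4} ∩ {L0,L1,L3,L6} = {L0,L1,L3}; idom=L3
  L8: preds {L4,L5,L6}: {L0,L1,L3,L4} ∩ {L0,L1,L5} ∩ {L0,L1,L3,L6} = {L0,L1}; idom=L1

DF walk-up:
  join L3 pred L1: · stop@L1
  join L3 pred L4: L4→L3 stop@L1
  join L5 pred L2: L2 stop@L1
  join L5 pred L3: L3 stop@L1
  join L7 pred L4: L4 stop@L3
  join L7 pred L6: L6 stop@L3
  join L8 pred L4: L4→L3 stop@L1
  join L8 pred L5: L5 stop@L1
  join L8 pred L6: L6→L3 stop@L1
  L0: DF=∅
  L1: DF=∅
  L2: DF={L5}
  L3: DF={L3,L5,L8}
  L4: DF={L3,L7,L8}
  L5: DF={L8}
  L6: DF={L7,L8}
  L7: DF=∅
  L8: DF=∅

φ for y: defs {L1,L3,L4}
  DF⁺ = {L3,L5,L7,L8}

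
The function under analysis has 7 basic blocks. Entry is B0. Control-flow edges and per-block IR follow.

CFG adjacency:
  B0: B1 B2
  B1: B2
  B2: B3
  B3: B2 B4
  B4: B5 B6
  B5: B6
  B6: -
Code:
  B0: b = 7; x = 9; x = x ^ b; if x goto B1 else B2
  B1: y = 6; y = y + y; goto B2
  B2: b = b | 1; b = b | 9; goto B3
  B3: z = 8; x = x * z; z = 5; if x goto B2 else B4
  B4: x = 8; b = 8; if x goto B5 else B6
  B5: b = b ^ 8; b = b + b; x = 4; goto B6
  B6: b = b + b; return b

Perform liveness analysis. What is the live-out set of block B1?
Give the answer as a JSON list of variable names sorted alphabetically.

Answer: ["b", "x"]

Derivation:
Block summaries:
  B0 def {b,x} use ∅
  B1 def {y} use ∅
  B2 def {b} use {b}
  B3 def {x,z} use {x}
  B4 def {b,x} use ∅
  B5 def {b,x} use {b}
  B6 def {b} use {b}

Liveness:
  live B0: ∅→{b,x}
  live B1: {b,x}→{b,x}
  live B2: {b,x}→{b,x}
  live B3: {b,x}→{b,x}
  live B4: ∅→{b}
  live B5: {b}→{b}
  live B6: {b}→∅

live-out(B1) = ["b", "x"]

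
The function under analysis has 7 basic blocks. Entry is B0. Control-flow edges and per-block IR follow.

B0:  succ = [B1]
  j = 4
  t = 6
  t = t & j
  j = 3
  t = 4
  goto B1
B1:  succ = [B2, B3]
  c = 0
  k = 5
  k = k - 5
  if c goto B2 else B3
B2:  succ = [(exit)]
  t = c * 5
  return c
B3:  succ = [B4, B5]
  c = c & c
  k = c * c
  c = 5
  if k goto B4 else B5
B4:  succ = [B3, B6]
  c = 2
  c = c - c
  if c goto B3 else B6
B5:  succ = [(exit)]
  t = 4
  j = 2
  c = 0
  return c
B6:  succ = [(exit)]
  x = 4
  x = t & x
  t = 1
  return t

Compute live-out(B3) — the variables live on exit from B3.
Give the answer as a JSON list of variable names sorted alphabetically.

Answer: ["t"]

Analysis:
def/use:
  B0: def={j,t} ue=∅
  B1: def={c,k} ue=∅
  B2: def={t} ue={c}
  B3: def={c,k} ue={c}
  B4: def={c} ue=∅
  B5: def={c,j,t} ue=∅
  B6: def={t,x} ue={t}

Backward fixpoint:
  live B0: ∅→{t}
  live B1: {t}→{c,t}
  live B2: {c}→∅
  live B3: {c,t}→{t}
  live B4: {t}→{c,t}
  live B5: ∅→∅
  live B6: {t}→∅

live-out(B3) = ["t"]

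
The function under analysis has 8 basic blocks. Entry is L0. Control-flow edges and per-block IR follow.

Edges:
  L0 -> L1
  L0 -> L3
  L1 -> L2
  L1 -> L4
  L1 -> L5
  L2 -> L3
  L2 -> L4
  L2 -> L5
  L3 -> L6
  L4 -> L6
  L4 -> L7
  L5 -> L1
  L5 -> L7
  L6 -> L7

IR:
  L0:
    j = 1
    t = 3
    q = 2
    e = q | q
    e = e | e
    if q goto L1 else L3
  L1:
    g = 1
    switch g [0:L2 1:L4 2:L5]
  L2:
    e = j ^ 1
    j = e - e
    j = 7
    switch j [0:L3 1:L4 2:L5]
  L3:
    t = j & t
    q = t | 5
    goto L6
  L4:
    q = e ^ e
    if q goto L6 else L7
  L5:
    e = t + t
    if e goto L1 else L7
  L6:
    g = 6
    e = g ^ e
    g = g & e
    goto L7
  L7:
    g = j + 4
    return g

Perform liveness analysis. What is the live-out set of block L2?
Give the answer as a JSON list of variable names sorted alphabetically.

Answer: ["e", "j", "t"]

Working:
Block summaries:
  L0: {e,j,q,t} / ∅
  L1: {g} / ∅
  L2: {e,j} / {j}
  L3: {q,t} / {j,t}
  L4: {q} / {e}
  L5: {e} / {t}
  L6: {e,g} / {e}
  L7: {g} / {j}

Liveness:
  L0: in=∅ out={e,j,t}
  L1: in={e,j,t} out={e,j,t}
  L2: in={j,t} out={e,j,t}
  L3: in={e,j,t} out={e,j}
  L4: in={e,j} out={e,j}
  L5: in={j,t} out={e,j,t}
  L6: in={e,j} out={j}
  L7: in={j} out=∅

live-out(L2) = ["e", "j", "t"]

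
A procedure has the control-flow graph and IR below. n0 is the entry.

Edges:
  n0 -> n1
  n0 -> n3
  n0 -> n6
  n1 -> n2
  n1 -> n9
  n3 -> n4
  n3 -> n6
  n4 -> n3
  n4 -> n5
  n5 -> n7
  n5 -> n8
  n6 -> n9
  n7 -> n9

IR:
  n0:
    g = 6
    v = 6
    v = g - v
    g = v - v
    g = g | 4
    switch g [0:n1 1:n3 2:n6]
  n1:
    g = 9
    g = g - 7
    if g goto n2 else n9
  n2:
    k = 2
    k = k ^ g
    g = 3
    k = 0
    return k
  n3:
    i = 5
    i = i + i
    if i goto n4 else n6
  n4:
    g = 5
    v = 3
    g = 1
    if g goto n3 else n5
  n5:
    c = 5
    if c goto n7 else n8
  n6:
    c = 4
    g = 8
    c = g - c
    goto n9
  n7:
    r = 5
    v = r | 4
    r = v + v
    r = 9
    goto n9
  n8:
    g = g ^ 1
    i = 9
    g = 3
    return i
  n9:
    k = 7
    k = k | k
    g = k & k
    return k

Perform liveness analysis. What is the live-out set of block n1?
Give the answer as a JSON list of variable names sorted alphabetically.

Answer: ["g"]

Analysis:
def/use:
  n0: {g,v} / ∅
  n1: {g} / ∅
  n2: {g,k} / {g}
  n3: {i} / ∅
  n4: {g,v} / ∅
  n5: {c} / ∅
  n6: {c,g} / ∅
  n7: {r,v} / ∅
  n8: {g,i} / {g}
  n9: {g,k} / ∅

Backward fixpoint:
  n0: in=∅ out=∅
  n1: in=∅ out={g}
  n2: in={g} out=∅
  n3: in=∅ out=∅
  n4: in=∅ out={g}
  n5: in={g} out={g}
  n6: in=∅ out=∅
  n7: in=∅ out=∅
  n8: in={g} out=∅
  n9: in=∅ out=∅

live-out(n1) = ["g"]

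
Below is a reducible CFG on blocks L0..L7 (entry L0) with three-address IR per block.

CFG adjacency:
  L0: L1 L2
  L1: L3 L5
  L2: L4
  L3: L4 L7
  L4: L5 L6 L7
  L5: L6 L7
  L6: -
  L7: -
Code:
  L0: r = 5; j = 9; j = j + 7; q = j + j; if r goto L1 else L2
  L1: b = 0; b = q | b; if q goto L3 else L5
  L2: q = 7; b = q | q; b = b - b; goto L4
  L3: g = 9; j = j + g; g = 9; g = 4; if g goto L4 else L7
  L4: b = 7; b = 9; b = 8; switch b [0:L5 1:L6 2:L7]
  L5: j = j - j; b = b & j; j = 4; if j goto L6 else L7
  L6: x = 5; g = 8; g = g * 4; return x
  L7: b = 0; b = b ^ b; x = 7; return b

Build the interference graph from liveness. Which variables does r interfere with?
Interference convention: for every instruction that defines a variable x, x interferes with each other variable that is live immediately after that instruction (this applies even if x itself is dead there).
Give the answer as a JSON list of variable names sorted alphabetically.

Answer: ["j", "q"]

Analysis:
Block summaries:
  L0: {j,q,r} / ∅
  L1: {b} / {q}
  L2: {b,q} / ∅
  L3: {g,j} / {j}
  L4: {b} / ∅
  L5: {b,j} / {b,j}
  L6: {g,x} / ∅
  L7: {b,x} / ∅

Liveness:
  L0: in=∅ out={j,q}
  L1: in={j,q} out={b,j}
  L2: in={j} out={j}
  L3: in={j} out={j}
  L4: in={j} out={b,j}
  L5: in={b,j} out=∅
  L6: in=∅ out=∅
  L7: in=∅ out=∅

Interfere edges:
  b: {j,q,x}
  g: {j,x}
  j: {b,g,q,r}
  q: {b,j,r}
  r: {j,q}
  x: {b,g}

N(r) = ["j", "q"]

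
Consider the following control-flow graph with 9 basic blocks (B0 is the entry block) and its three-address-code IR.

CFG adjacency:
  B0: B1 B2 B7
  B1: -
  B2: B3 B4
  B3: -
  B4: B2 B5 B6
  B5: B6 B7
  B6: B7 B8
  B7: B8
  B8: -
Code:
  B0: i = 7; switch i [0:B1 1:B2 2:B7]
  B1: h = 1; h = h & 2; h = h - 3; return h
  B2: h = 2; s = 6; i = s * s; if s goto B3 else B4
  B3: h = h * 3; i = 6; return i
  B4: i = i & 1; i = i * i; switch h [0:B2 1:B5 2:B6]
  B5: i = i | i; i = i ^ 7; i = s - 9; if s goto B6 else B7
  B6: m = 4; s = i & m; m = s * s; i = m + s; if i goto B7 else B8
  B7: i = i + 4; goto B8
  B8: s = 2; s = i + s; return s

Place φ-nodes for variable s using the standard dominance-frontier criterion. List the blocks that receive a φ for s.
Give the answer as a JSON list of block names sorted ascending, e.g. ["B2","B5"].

Answer: ["B2", "B7", "B8"]

Derivation:
idom tree: B1←B0 B2←B0 B3←B2 B4←B2 B5←B4 B6←B4 B7←B0 B8←B0
Join-block Dom:
  B2: preds {B0,B4}: {B0} ∩ {B0,B2,B4} = {B0}; idom=B0
  B6: preds {B4,B5}: {B0,B2,B4} ∩ {B0,B2,B4,B5} = {B0,B2,B4}; idom=B4
  B7: preds {B0,B5,B6}: {B0} ∩ {B0,B2,B4,B5} ∩ {B0,B2,B4,B6} = {B0}; idom=B0
  B8: preds {B6,B7}: {B0,B2,B4,B6} ∩ {B0,B7} = {B0}; idom=B0

DF derivation:
  B2←B0: walk · to B0
  B2←B4: walk B4→B2 to B0
  B6←B4: walk · to B4
  B6←B5: walk B5 to B4
  B7←B0: walk · to B0
  B7←B5: walk B5→B4→B2 to B0
  B7←B6: walk B6→B4→B2 to B0
  B8←B6: walk B6→B4→B2 to B0
  B8←B7: walk B7 to B0
  DF(B0)=∅
  DF(B1)=∅
  DF(B2)={B2,B7,B8}
  DF(B3)=∅
  DF(B4)={B2,B7,B8}
  DF(B5)={B6,B7}
  DF(B6)={B7,B8}
  DF(B7)={B8}
  DF(B8)=∅

φ for s: defs {B2,B6,B8}
  DF⁺ = {B2,B7,B8}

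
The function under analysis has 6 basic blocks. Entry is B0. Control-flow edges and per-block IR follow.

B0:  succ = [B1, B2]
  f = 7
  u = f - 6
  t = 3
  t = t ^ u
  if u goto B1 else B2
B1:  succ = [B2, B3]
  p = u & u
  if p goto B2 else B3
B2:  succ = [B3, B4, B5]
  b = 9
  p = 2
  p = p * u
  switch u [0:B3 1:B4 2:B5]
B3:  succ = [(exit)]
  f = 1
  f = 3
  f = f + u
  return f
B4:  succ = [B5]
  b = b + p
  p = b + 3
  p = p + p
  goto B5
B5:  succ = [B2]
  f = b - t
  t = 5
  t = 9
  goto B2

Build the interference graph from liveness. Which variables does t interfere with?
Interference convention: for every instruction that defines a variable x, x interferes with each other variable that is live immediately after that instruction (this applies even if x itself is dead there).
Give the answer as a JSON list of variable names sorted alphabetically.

Per-block:
  B0 def {f,t,u} use ∅
  B1 def {p} use {u}
  B2 def {b,p} use {u}
  B3 def {f} use {u}
  B4 def {b,p} use {b,p}
  B5 def {f,t} use {b,t}

Backward fixpoint:
  B0 li=∅ lo={t,u}
  B1 li={t,u} lo={t,u}
  B2 li={t,u} lo={b,p,t,u}
  B3 li={u} lo=∅
  B4 li={b,p,t,u} lo={b,t,u}
  B5 li={b,t,u} lo={t,u}

Conflict graph:
  b — {p,t,u}
  f — {u}
  p — {b,t,u}
  t — {b,p,u}
  u — {b,f,p,t}

N(t) = ["b", "p", "u"]

Answer: ["b", "p", "u"]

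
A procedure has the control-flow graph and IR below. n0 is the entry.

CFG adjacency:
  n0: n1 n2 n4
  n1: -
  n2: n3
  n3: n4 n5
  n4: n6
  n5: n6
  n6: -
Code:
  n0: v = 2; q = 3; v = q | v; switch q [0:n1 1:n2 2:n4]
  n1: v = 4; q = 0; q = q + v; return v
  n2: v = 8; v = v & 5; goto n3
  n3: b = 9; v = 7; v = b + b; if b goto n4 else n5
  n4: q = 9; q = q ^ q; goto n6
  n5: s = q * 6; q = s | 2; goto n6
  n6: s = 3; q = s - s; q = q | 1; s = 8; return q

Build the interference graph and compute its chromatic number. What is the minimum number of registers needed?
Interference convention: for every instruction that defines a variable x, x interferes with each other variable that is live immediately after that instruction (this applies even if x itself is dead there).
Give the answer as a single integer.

Block summaries:
  n0 def {q,v} use ∅
  n1 def {q,v} use ∅
  n2 def {v} use ∅
  n3 def {b,v} use ∅
  n4 def {q} use ∅
  n5 def {q,s} use {q}
  n6 def {q,s} use ∅

Liveness:
  live n0: ∅→{q}
  live n1: ∅→∅
  live n2: {q}→{q}
  live n3: {q}→{q}
  live n4: ∅→∅
  live n5: {q}→∅
  live n6: ∅→∅

Conflict graph:
  b↔{q,v}
  q↔{b,s,v}
  s↔{q}
  v↔{b,q}

Colouring:
  clique {b,q,v} ⇒ need ≥ 3
  assign b→c1 q→c0 s→c1 v→c2 — no edge inside a register ⇒ χ ≤ 3
  χ = 3

Answer: 3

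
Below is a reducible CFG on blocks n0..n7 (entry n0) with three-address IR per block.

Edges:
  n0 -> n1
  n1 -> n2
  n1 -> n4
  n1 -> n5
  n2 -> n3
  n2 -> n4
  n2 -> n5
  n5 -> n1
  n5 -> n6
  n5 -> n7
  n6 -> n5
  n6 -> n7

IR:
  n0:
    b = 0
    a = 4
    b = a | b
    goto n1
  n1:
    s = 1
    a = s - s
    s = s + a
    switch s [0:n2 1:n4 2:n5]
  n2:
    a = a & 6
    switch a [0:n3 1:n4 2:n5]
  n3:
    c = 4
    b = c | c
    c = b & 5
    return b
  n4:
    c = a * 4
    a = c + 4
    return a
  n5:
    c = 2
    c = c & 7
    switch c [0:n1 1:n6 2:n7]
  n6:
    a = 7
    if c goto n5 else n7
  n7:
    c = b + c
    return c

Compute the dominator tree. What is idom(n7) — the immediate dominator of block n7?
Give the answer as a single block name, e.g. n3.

Answer: n5

Derivation:
idom tree: n1←n0 n2←n1 n3←n2 n4←n1 n5←n1 n6←n5 n7←n5
Dom∩ at merges:
  n1: preds {n0,n5}: {n0} ∩ {n0,n1,n5} = {n0}; idom=n0
  n4: preds {n1,n2}: {n0,n1} ∩ {n0,n1,n2} = {n0,n1}; idom=n1
  n5: preds {n1,n2,n6}: {n0,n1} ∩ {n0,n1,n2} ∩ {n0,n1,n5,n6} = {n0,n1}; idom=n1
  n7: preds {n5,n6}: {n0,n1,n5} ∩ {n0,n1,n5,n6} = {n0,n1,n5}; idom=n5

idom(n7) = n5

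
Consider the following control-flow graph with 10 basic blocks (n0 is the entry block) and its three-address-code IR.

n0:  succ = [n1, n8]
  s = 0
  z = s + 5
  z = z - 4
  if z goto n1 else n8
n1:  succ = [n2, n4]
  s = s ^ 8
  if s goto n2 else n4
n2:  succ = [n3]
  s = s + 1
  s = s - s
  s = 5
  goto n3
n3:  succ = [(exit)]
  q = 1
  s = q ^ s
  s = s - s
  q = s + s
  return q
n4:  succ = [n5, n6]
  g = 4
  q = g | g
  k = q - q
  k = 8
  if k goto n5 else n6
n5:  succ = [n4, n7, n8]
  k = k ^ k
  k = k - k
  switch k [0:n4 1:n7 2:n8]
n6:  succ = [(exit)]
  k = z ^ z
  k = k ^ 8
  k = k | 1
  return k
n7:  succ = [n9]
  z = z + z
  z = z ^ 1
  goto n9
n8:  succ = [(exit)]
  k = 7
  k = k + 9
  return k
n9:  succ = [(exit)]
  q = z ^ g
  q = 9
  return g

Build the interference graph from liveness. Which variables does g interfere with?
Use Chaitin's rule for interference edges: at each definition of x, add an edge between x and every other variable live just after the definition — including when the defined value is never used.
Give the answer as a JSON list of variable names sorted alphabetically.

Per-block:
  n0 def {s,z} use ∅
  n1 def {s} use {s}
  n2 def {s} use {s}
  n3 def {q,s} use {s}
  n4 def {g,k,q} use ∅
  n5 def {k} use {k}
  n6 def {k} use {z}
  n7 def {z} use {z}
  n8 def {k} use ∅
  n9 def {q} use {g,z}

Backward fixpoint:
  live n0: ∅→{s,z}
  live n1: {s,z}→{s,z}
  live n2: {s}→{s}
  live n3: {s}→∅
  live n4: {z}→{g,k,z}
  live n5: {g,k,z}→{g,z}
  live n6: {z}→∅
  live n7: {g,z}→{g,z}
  live n8: ∅→∅
  live n9: {g,z}→∅

Conflict graph:
  g: {k,q,z}
  k: {g,z}
  q: {g,s,z}
  s: {q,z}
  z: {g,k,q,s}

N(g) = ["k", "q", "z"]

Answer: ["k", "q", "z"]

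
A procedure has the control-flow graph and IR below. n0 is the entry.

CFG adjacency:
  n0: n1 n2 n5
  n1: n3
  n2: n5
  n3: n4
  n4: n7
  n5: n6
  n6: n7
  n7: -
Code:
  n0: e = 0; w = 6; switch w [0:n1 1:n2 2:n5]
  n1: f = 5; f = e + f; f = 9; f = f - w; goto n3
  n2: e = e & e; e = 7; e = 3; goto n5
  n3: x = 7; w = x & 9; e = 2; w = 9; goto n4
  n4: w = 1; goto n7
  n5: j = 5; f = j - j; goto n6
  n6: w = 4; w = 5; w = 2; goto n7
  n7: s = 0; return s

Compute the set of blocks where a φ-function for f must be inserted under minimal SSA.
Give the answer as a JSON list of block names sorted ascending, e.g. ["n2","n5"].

idom tree: n1←n0 n2←n0 n3←n1 n4←n3 n5←n0 n6←n5 n7←n0
Join-block Dom:
  n5: preds {n0,n2}: {n0} ∩ {n0,n2} = {n0}; idom=n0
  n7: preds {n4,n6}: {n0,n1,n3,n4} ∩ {n0,n5,n6} = {n0}; idom=n0

DF walk-up:
  n5←n0: walk · to n0
  n5←n2: walk n2 to n0
  n7←n4: walk n4→n3→n1 to n0
  n7←n6: walk n6→n5 to n0
  n0 → ∅
  n1 → {n7}
  n2 → {n5}
  n3 → {n7}
  n4 → {n7}
  n5 → {n7}
  n6 → {n7}
  n7 → ∅

φ for f: defs {n1,n5}
  DF⁺ = {n7}

Answer: ["n7"]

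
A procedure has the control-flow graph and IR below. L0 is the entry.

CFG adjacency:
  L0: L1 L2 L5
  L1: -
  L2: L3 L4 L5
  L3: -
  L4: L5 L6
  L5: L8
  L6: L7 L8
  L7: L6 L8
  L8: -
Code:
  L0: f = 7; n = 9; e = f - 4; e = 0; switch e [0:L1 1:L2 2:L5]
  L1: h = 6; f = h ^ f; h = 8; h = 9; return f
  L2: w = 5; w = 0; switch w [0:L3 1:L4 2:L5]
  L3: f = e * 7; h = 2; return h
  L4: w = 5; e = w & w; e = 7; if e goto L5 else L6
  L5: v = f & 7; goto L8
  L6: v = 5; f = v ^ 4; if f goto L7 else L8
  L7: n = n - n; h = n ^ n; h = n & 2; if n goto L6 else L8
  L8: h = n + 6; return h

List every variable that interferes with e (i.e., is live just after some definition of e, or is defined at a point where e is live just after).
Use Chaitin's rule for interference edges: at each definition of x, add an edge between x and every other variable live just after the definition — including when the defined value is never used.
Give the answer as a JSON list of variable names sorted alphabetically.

Answer: ["f", "n", "w"]

Derivation:
Block summaries:
  L0 def {e,f,n} use ∅
  L1 def {f,h} use {f}
  L2 def {w} use ∅
  L3 def {f,h} use {e}
  L4 def {e,w} use ∅
  L5 def {v} use {f}
  L6 def {f,v} use ∅
  L7 def {h,n} use {n}
  L8 def {h} use {n}

Liveness:
  L0: in=∅ out={e,f,n}
  L1: in={f} out=∅
  L2: in={e,f,n} out={e,f,n}
  L3: in={e} out=∅
  L4: in={f,n} out={f,n}
  L5: in={f,n} out={n}
  L6: in={n} out={n}
  L7: in={n} out={n}
  L8: in={n} out=∅

Conflict graph:
  e: {f,n,w}
  f: {e,h,n,w}
  h: {f,n}
  n: {e,f,h,v,w}
  v: {n}
  w: {e,f,n}

N(e) = ["f", "n", "w"]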